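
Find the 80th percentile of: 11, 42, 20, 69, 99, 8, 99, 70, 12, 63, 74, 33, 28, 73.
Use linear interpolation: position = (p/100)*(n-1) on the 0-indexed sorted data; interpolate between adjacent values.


Sorted: 8, 11, 12, 20, 28, 33, 42, 63, 69, 70, 73, 74, 99, 99
n = 14
Index = 80/100 * 13 = 10.4000
Lower = data[10] = 73, Upper = data[11] = 74
P80 = 73 + 0.4000*(1) = 73.4000

P80 = 73.4000


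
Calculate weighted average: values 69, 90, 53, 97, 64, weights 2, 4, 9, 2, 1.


Numerator = 69*2 + 90*4 + 53*9 + 97*2 + 64*1 = 1233
Denominator = 2 + 4 + 9 + 2 + 1 = 18
WM = 1233/18 = 68.5000

WM = 68.5000


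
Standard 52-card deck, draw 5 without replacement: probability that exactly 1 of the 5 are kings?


Hypergeometric: P(X=1) = C(4,1)·C(48,4) / C(52,5)
= 4 × 194580 / 2598960
= 778320/2598960 = 0.2995

P = 0.2995


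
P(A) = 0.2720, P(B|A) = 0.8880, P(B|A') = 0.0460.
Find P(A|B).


P(B) = P(B|A)*P(A) + P(B|A')*P(A')
= 0.8880*0.2720 + 0.0460*0.7280
= 0.241536 + 0.033488 = 0.275024
P(A|B) = 0.241536/0.275024 = 0.8782

P(A|B) = 0.8782


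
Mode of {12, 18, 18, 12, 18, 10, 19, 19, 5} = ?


Frequencies: 5:1, 10:1, 12:2, 18:3, 19:2
Max frequency = 3
Mode = 18

Mode = 18


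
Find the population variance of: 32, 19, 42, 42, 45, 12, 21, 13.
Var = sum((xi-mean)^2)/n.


Mean = 28.2500
Squared deviations: 14.0625, 85.5625, 189.0625, 189.0625, 280.5625, 264.0625, 52.5625, 232.5625
Sum = 1307.5000
Variance = 1307.5000/8 = 163.4375

Variance = 163.4375


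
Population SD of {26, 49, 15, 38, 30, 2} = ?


Mean = 26.6667
Variance = 230.5556
SD = sqrt(230.5556) = 15.1841

SD = 15.1841


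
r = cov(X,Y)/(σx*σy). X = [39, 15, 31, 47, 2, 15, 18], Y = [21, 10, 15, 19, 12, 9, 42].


Mean X = 23.8571, Mean Y = 18.2857
SD X = 14.564424, SD Y = 10.524995
Cov = 26.897959
r = 26.897959/(14.564424*10.524995) = 0.1755

r = 0.1755


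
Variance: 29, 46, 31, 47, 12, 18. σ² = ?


Mean = 30.5000
Squared deviations: 2.2500, 240.2500, 0.2500, 272.2500, 342.2500, 156.2500
Sum = 1013.5000
Variance = 1013.5000/6 = 168.9167

Variance = 168.9167


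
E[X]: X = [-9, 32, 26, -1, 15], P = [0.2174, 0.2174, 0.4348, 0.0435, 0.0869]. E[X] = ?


E[X] = -9*0.2174 + 32*0.2174 + 26*0.4348 - 1*0.0435 + 15*0.0869
= -1.9566 + 6.9568 + 11.3048 - 0.0435 + 1.3035
= 17.5650

E[X] = 17.5650


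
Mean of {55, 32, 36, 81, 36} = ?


Sum = 55 + 32 + 36 + 81 + 36 = 240
n = 5
Mean = 240/5 = 48.0000

Mean = 48.0000


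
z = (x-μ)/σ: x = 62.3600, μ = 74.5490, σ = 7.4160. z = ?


z = (62.3600 - 74.5490)/7.4160
= -12.1890/7.4160
= -1.6436

z = -1.6436


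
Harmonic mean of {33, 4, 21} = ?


Sum of reciprocals = 1/33 + 1/4 + 1/21 = 0.327922
HM = 3/0.327922 = 9.1485

HM = 9.1485


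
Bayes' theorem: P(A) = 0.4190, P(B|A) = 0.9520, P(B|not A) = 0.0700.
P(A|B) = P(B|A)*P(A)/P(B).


P(B) = P(B|A)*P(A) + P(B|A')*P(A')
= 0.9520*0.4190 + 0.0700*0.5810
= 0.398888 + 0.040670 = 0.439558
P(A|B) = 0.398888/0.439558 = 0.9075

P(A|B) = 0.9075


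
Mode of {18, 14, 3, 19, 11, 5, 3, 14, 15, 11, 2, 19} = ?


Frequencies: 2:1, 3:2, 5:1, 11:2, 14:2, 15:1, 18:1, 19:2
Max frequency = 2
Mode = 3, 11, 14, 19

Mode = 3, 11, 14, 19


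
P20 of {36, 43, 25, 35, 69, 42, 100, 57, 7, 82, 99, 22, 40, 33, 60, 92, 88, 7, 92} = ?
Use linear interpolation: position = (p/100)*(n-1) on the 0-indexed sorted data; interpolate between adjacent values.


Sorted: 7, 7, 22, 25, 33, 35, 36, 40, 42, 43, 57, 60, 69, 82, 88, 92, 92, 99, 100
n = 19
Index = 20/100 * 18 = 3.6000
Lower = data[3] = 25, Upper = data[4] = 33
P20 = 25 + 0.6000*(8) = 29.8000

P20 = 29.8000


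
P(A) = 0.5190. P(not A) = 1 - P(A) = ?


P(not A) = 1 - 0.5190 = 0.4810

P(not A) = 0.4810


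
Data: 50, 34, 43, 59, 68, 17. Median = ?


Sorted: 17, 34, 43, 50, 59, 68
n = 6 (even)
Middle values: 43 and 50
Median = (43+50)/2 = 46.5000

Median = 46.5000


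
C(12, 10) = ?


C(12,10) = 12!/(10! × 2!)
= 479001600/(3628800 × 2)
= 66

C(12,10) = 66


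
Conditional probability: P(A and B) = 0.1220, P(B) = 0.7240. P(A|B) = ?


P(A|B) = 0.1220/0.7240 = 0.1685

P(A|B) = 0.1685


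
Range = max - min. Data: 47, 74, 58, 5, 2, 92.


Max = 92, Min = 2
Range = 92 - 2 = 90

Range = 90


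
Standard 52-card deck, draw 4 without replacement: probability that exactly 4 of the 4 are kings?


Hypergeometric: P(X=4) = C(4,4)·C(48,0) / C(52,4)
= 1 × 1 / 270725
= 1/270725 = 3.6938e-06

P = 3.6938e-06


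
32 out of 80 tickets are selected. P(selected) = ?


P = 32/80 = 0.4000

P = 0.4000


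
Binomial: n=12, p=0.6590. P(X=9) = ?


C(12,9) = 220
p^9 = 0.023441
(1-p)^3 = 0.039652
P = 220 * 0.023441 * 0.039652 = 0.2045

P(X=9) = 0.2045


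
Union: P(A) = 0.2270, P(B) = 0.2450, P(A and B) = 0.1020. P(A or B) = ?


P(A∪B) = 0.2270 + 0.2450 - 0.1020
= 0.4720 - 0.1020
= 0.3700

P(A∪B) = 0.3700


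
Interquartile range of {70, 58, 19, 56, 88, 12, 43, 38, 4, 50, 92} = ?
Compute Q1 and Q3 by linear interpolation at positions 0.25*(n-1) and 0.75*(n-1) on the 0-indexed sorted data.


Sorted: 4, 12, 19, 38, 43, 50, 56, 58, 70, 88, 92
Q1 (25th %ile) = 28.5000
Q3 (75th %ile) = 64.0000
IQR = 64.0000 - 28.5000 = 35.5000

IQR = 35.5000


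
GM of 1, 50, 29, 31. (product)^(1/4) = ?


Product = 1 × 50 × 29 × 31 = 44950
GM = 44950^(1/4) = 14.5607

GM = 14.5607


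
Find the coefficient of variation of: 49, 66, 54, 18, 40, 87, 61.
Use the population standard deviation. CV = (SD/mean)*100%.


Mean = 53.5714
SD = 19.9918
CV = (19.9918/53.5714)*100 = 37.3181%

CV = 37.3181%


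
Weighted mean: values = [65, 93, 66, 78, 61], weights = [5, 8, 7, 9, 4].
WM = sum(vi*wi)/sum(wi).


Numerator = 65*5 + 93*8 + 66*7 + 78*9 + 61*4 = 2477
Denominator = 5 + 8 + 7 + 9 + 4 = 33
WM = 2477/33 = 75.0606

WM = 75.0606


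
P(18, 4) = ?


P(18,4) = 18!/14!
= 6402373705728000/87178291200
= 73440

P(18,4) = 73440


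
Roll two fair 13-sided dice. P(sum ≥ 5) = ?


Total outcomes = 13×13 = 169
Favorable (sum ≥ 5): 163
P = 163/169 = 0.9645

P = 0.9645


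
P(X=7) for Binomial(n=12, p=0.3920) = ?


C(12,7) = 792
p^7 = 0.001422
(1-p)^5 = 0.083084
P = 792 * 0.001422 * 0.083084 = 0.0936

P(X=7) = 0.0936


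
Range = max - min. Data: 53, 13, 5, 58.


Max = 58, Min = 5
Range = 58 - 5 = 53

Range = 53


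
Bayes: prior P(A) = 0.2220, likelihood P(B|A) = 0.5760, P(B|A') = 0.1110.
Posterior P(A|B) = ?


P(B) = P(B|A)*P(A) + P(B|A')*P(A')
= 0.5760*0.2220 + 0.1110*0.7780
= 0.127872 + 0.086358 = 0.214230
P(A|B) = 0.127872/0.214230 = 0.5969

P(A|B) = 0.5969


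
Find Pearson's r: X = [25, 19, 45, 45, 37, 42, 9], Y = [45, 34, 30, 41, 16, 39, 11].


Mean X = 31.7143, Mean Y = 30.8571
SD X = 13.144410, SD Y = 11.921512
Cov = 63.530612
r = 63.530612/(13.144410*11.921512) = 0.4054

r = 0.4054


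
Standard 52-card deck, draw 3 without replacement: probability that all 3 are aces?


P(all aces) = (4/52) × (3/51) × (2/50)
= 0.0002

P = 0.0002


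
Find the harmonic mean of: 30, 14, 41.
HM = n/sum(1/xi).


Sum of reciprocals = 1/30 + 1/14 + 1/41 = 0.129152
HM = 3/0.129152 = 23.2284

HM = 23.2284


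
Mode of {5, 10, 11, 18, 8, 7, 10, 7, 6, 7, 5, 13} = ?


Frequencies: 5:2, 6:1, 7:3, 8:1, 10:2, 11:1, 13:1, 18:1
Max frequency = 3
Mode = 7

Mode = 7


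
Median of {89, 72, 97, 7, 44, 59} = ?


Sorted: 7, 44, 59, 72, 89, 97
n = 6 (even)
Middle values: 59 and 72
Median = (59+72)/2 = 65.5000

Median = 65.5000


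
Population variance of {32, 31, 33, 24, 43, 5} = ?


Mean = 28.0000
Squared deviations: 16.0000, 9.0000, 25.0000, 16.0000, 225.0000, 529.0000
Sum = 820.0000
Variance = 820.0000/6 = 136.6667

Variance = 136.6667


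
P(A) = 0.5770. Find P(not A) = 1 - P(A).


P(not A) = 1 - 0.5770 = 0.4230

P(not A) = 0.4230


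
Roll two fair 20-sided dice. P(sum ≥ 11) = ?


Total outcomes = 20×20 = 400
Favorable (sum ≥ 11): 355
P = 355/400 = 0.8875

P = 0.8875


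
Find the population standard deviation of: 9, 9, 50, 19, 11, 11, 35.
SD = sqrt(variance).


Mean = 20.5714
Variance = 218.2449
SD = sqrt(218.2449) = 14.7731

SD = 14.7731


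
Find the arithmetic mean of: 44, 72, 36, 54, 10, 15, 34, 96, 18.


Sum = 44 + 72 + 36 + 54 + 10 + 15 + 34 + 96 + 18 = 379
n = 9
Mean = 379/9 = 42.1111

Mean = 42.1111


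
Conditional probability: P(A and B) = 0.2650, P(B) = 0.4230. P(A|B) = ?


P(A|B) = 0.2650/0.4230 = 0.6265

P(A|B) = 0.6265


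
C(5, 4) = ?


C(5,4) = 5!/(4! × 1!)
= 120/(24 × 1)
= 5

C(5,4) = 5


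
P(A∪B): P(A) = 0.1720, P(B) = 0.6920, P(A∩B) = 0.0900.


P(A∪B) = 0.1720 + 0.6920 - 0.0900
= 0.8640 - 0.0900
= 0.7740

P(A∪B) = 0.7740


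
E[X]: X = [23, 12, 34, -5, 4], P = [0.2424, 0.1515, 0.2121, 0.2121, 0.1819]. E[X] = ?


E[X] = 23*0.2424 + 12*0.1515 + 34*0.2121 - 5*0.2121 + 4*0.1819
= 5.5752 + 1.8180 + 7.2114 - 1.0605 + 0.7276
= 14.2717

E[X] = 14.2717


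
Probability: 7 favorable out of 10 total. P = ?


P = 7/10 = 0.7000

P = 0.7000


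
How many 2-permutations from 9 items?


P(9,2) = 9!/7!
= 362880/5040
= 72

P(9,2) = 72


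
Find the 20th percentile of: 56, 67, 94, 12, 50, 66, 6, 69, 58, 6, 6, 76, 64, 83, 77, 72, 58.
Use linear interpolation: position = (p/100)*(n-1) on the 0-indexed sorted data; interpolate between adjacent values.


Sorted: 6, 6, 6, 12, 50, 56, 58, 58, 64, 66, 67, 69, 72, 76, 77, 83, 94
n = 17
Index = 20/100 * 16 = 3.2000
Lower = data[3] = 12, Upper = data[4] = 50
P20 = 12 + 0.2000*(38) = 19.6000

P20 = 19.6000


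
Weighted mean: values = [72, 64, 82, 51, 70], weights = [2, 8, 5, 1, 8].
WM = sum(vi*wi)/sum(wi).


Numerator = 72*2 + 64*8 + 82*5 + 51*1 + 70*8 = 1677
Denominator = 2 + 8 + 5 + 1 + 8 = 24
WM = 1677/24 = 69.8750

WM = 69.8750


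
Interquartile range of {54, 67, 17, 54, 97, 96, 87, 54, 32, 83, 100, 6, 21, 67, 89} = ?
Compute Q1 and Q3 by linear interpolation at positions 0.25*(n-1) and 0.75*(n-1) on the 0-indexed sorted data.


Sorted: 6, 17, 21, 32, 54, 54, 54, 67, 67, 83, 87, 89, 96, 97, 100
Q1 (25th %ile) = 43.0000
Q3 (75th %ile) = 88.0000
IQR = 88.0000 - 43.0000 = 45.0000

IQR = 45.0000


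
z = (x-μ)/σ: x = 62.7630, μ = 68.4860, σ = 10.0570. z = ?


z = (62.7630 - 68.4860)/10.0570
= -5.7230/10.0570
= -0.5691

z = -0.5691


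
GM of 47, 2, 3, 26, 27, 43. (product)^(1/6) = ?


Product = 47 × 2 × 3 × 26 × 27 × 43 = 8512452
GM = 8512452^(1/6) = 14.2892

GM = 14.2892


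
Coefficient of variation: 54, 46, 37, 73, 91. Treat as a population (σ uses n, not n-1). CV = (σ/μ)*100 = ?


Mean = 60.2000
SD = 19.4463
CV = (19.4463/60.2000)*100 = 32.3029%

CV = 32.3029%


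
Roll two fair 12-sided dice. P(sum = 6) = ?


Total outcomes = 12×12 = 144
Favorable (sum = 6): 5
P = 5/144 = 0.0347

P = 0.0347


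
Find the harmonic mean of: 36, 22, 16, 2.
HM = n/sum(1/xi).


Sum of reciprocals = 1/36 + 1/22 + 1/16 + 1/2 = 0.635732
HM = 4/0.635732 = 6.2920

HM = 6.2920


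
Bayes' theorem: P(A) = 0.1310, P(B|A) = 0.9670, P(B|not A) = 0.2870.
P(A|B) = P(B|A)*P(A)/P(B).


P(B) = P(B|A)*P(A) + P(B|A')*P(A')
= 0.9670*0.1310 + 0.2870*0.8690
= 0.126677 + 0.249403 = 0.376080
P(A|B) = 0.126677/0.376080 = 0.3368

P(A|B) = 0.3368


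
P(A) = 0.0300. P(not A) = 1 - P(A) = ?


P(not A) = 1 - 0.0300 = 0.9700

P(not A) = 0.9700


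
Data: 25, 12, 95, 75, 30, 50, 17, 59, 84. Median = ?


Sorted: 12, 17, 25, 30, 50, 59, 75, 84, 95
n = 9 (odd)
Middle value = 50

Median = 50


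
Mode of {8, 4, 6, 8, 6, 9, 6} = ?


Frequencies: 4:1, 6:3, 8:2, 9:1
Max frequency = 3
Mode = 6

Mode = 6


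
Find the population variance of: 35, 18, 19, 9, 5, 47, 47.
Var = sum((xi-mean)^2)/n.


Mean = 25.7143
Squared deviations: 86.2245, 59.5102, 45.0816, 279.3673, 429.0816, 453.0816, 453.0816
Sum = 1805.4286
Variance = 1805.4286/7 = 257.9184

Variance = 257.9184


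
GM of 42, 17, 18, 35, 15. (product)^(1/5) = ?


Product = 42 × 17 × 18 × 35 × 15 = 6747300
GM = 6747300^(1/5) = 23.2181

GM = 23.2181


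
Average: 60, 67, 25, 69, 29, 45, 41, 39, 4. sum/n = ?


Sum = 60 + 67 + 25 + 69 + 29 + 45 + 41 + 39 + 4 = 379
n = 9
Mean = 379/9 = 42.1111

Mean = 42.1111


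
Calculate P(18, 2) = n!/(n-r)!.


P(18,2) = 18!/16!
= 6402373705728000/20922789888000
= 306

P(18,2) = 306


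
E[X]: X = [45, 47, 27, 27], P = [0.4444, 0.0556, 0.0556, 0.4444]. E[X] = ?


E[X] = 45*0.4444 + 47*0.0556 + 27*0.0556 + 27*0.4444
= 19.9980 + 2.6132 + 1.5012 + 11.9988
= 36.1112

E[X] = 36.1112


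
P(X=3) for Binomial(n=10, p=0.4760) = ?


C(10,3) = 120
p^3 = 0.107850
(1-p)^7 = 0.010847
P = 120 * 0.107850 * 0.010847 = 0.1404

P(X=3) = 0.1404


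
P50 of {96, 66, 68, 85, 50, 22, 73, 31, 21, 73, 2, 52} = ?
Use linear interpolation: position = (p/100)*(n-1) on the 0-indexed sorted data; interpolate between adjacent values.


Sorted: 2, 21, 22, 31, 50, 52, 66, 68, 73, 73, 85, 96
n = 12
Index = 50/100 * 11 = 5.5000
Lower = data[5] = 52, Upper = data[6] = 66
P50 = 52 + 0.5000*(14) = 59.0000

P50 = 59.0000


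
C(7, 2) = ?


C(7,2) = 7!/(2! × 5!)
= 5040/(2 × 120)
= 21

C(7,2) = 21


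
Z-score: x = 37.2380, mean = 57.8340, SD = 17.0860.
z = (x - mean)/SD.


z = (37.2380 - 57.8340)/17.0860
= -20.5960/17.0860
= -1.2054

z = -1.2054


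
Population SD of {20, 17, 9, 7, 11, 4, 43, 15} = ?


Mean = 15.7500
Variance = 130.6875
SD = sqrt(130.6875) = 11.4319

SD = 11.4319


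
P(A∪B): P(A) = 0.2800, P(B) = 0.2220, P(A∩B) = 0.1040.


P(A∪B) = 0.2800 + 0.2220 - 0.1040
= 0.5020 - 0.1040
= 0.3980

P(A∪B) = 0.3980


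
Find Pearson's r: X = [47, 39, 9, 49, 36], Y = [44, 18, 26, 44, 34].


Mean X = 36.0000, Mean Y = 33.2000
SD X = 14.338759, SD Y = 10.166612
Cov = 81.600000
r = 81.600000/(14.338759*10.166612) = 0.5598

r = 0.5598


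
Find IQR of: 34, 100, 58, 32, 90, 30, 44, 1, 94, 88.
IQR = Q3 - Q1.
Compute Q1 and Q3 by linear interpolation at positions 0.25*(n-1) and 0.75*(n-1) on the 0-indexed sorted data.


Sorted: 1, 30, 32, 34, 44, 58, 88, 90, 94, 100
Q1 (25th %ile) = 32.5000
Q3 (75th %ile) = 89.5000
IQR = 89.5000 - 32.5000 = 57.0000

IQR = 57.0000


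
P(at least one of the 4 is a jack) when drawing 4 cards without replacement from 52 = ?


P(at least one) = 1 - P(none)
P(none) = (48/52) × (47/51) × (46/50) × (45/49) = 0.718737
P(at least one) = 1 - 0.718737 = 0.2813

P = 0.2813


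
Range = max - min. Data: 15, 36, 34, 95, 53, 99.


Max = 99, Min = 15
Range = 99 - 15 = 84

Range = 84


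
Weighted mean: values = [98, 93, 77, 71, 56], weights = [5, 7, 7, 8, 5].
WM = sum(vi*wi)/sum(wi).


Numerator = 98*5 + 93*7 + 77*7 + 71*8 + 56*5 = 2528
Denominator = 5 + 7 + 7 + 8 + 5 = 32
WM = 2528/32 = 79.0000

WM = 79.0000


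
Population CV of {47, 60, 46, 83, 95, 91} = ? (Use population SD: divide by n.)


Mean = 70.3333
SD = 20.1632
CV = (20.1632/70.3333)*100 = 28.6681%

CV = 28.6681%


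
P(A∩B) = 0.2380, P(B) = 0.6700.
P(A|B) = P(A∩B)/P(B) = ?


P(A|B) = 0.2380/0.6700 = 0.3552

P(A|B) = 0.3552


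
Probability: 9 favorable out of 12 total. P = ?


P = 9/12 = 0.7500

P = 0.7500


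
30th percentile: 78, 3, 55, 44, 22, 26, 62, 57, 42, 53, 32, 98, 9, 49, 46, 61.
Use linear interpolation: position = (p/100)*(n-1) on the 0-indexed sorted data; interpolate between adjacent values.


Sorted: 3, 9, 22, 26, 32, 42, 44, 46, 49, 53, 55, 57, 61, 62, 78, 98
n = 16
Index = 30/100 * 15 = 4.5000
Lower = data[4] = 32, Upper = data[5] = 42
P30 = 32 + 0.5000*(10) = 37.0000

P30 = 37.0000


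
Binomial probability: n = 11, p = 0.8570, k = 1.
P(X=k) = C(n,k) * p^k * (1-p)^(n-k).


C(11,1) = 11
p^1 = 0.857000
(1-p)^10 = 3.575694e-09
P = 11 * 0.857000 * 3.575694e-09 = 3.3708e-08

P(X=1) = 3.3708e-08


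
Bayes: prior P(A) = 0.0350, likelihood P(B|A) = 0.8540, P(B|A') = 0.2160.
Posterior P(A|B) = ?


P(B) = P(B|A)*P(A) + P(B|A')*P(A')
= 0.8540*0.0350 + 0.2160*0.9650
= 0.029890 + 0.208440 = 0.238330
P(A|B) = 0.029890/0.238330 = 0.1254

P(A|B) = 0.1254


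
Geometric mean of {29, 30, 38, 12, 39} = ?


Product = 29 × 30 × 38 × 12 × 39 = 15472080
GM = 15472080^(1/5) = 27.4100

GM = 27.4100


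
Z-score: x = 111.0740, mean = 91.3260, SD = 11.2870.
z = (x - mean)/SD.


z = (111.0740 - 91.3260)/11.2870
= 19.7480/11.2870
= 1.7496

z = 1.7496


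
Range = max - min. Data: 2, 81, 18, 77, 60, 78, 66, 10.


Max = 81, Min = 2
Range = 81 - 2 = 79

Range = 79


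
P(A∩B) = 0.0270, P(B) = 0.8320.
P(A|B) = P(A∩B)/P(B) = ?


P(A|B) = 0.0270/0.8320 = 0.0325

P(A|B) = 0.0325


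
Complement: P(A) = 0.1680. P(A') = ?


P(not A) = 1 - 0.1680 = 0.8320

P(not A) = 0.8320


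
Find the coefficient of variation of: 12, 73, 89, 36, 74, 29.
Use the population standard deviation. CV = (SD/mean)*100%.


Mean = 52.1667
SD = 27.9250
CV = (27.9250/52.1667)*100 = 53.5303%

CV = 53.5303%


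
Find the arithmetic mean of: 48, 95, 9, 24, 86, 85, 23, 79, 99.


Sum = 48 + 95 + 9 + 24 + 86 + 85 + 23 + 79 + 99 = 548
n = 9
Mean = 548/9 = 60.8889

Mean = 60.8889


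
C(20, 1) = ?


C(20,1) = 20!/(1! × 19!)
= 2432902008176640000/(1 × 121645100408832000)
= 20

C(20,1) = 20


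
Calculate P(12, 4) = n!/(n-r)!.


P(12,4) = 12!/8!
= 479001600/40320
= 11880

P(12,4) = 11880


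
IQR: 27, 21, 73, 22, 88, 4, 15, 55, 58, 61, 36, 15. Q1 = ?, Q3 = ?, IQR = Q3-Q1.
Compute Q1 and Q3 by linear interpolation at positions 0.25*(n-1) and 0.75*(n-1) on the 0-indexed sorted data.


Sorted: 4, 15, 15, 21, 22, 27, 36, 55, 58, 61, 73, 88
Q1 (25th %ile) = 19.5000
Q3 (75th %ile) = 58.7500
IQR = 58.7500 - 19.5000 = 39.2500

IQR = 39.2500


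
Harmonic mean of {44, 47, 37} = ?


Sum of reciprocals = 1/44 + 1/47 + 1/37 = 0.071031
HM = 3/0.071031 = 42.2351

HM = 42.2351


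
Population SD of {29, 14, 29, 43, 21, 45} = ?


Mean = 30.1667
Variance = 122.1389
SD = sqrt(122.1389) = 11.0516

SD = 11.0516


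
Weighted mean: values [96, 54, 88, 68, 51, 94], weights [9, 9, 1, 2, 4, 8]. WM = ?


Numerator = 96*9 + 54*9 + 88*1 + 68*2 + 51*4 + 94*8 = 2530
Denominator = 9 + 9 + 1 + 2 + 4 + 8 = 33
WM = 2530/33 = 76.6667

WM = 76.6667


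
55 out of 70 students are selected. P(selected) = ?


P = 55/70 = 0.7857

P = 0.7857


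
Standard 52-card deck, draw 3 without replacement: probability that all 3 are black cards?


P(all black cards) = (26/52) × (25/51) × (24/50)
= 0.1176

P = 0.1176


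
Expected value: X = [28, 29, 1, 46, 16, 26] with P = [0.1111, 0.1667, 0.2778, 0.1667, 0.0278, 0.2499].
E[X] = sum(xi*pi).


E[X] = 28*0.1111 + 29*0.1667 + 1*0.2778 + 46*0.1667 + 16*0.0278 + 26*0.2499
= 3.1108 + 4.8343 + 0.2778 + 7.6682 + 0.4448 + 6.4974
= 22.8333

E[X] = 22.8333


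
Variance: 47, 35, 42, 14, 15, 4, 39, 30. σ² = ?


Mean = 28.2500
Squared deviations: 351.5625, 45.5625, 189.0625, 203.0625, 175.5625, 588.0625, 115.5625, 3.0625
Sum = 1671.5000
Variance = 1671.5000/8 = 208.9375

Variance = 208.9375


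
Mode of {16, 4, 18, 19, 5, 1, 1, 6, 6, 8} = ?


Frequencies: 1:2, 4:1, 5:1, 6:2, 8:1, 16:1, 18:1, 19:1
Max frequency = 2
Mode = 1, 6

Mode = 1, 6


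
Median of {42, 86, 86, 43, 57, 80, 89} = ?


Sorted: 42, 43, 57, 80, 86, 86, 89
n = 7 (odd)
Middle value = 80

Median = 80


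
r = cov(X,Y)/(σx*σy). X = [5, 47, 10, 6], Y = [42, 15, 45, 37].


Mean X = 17.0000, Mean Y = 34.7500
SD X = 17.421251, SD Y = 11.755318
Cov = -194.000000
r = -194.000000/(17.421251*11.755318) = -0.9473

r = -0.9473


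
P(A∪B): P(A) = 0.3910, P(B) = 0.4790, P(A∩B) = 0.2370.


P(A∪B) = 0.3910 + 0.4790 - 0.2370
= 0.8700 - 0.2370
= 0.6330

P(A∪B) = 0.6330


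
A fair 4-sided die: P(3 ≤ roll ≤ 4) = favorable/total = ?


Favorable outcomes (3 ≤ roll ≤ 4): 2
Total outcomes = 4
P = 2/4 = 0.5000

P = 0.5000


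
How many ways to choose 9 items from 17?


C(17,9) = 17!/(9! × 8!)
= 355687428096000/(362880 × 40320)
= 24310

C(17,9) = 24310


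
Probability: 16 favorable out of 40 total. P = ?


P = 16/40 = 0.4000

P = 0.4000


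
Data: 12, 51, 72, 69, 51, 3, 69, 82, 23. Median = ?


Sorted: 3, 12, 23, 51, 51, 69, 69, 72, 82
n = 9 (odd)
Middle value = 51

Median = 51


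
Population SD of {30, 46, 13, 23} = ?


Mean = 28.0000
Variance = 144.5000
SD = sqrt(144.5000) = 12.0208

SD = 12.0208


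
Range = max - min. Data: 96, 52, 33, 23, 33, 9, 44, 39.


Max = 96, Min = 9
Range = 96 - 9 = 87

Range = 87


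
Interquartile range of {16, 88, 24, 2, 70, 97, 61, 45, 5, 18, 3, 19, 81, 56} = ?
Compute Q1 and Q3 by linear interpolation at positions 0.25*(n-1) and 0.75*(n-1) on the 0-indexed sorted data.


Sorted: 2, 3, 5, 16, 18, 19, 24, 45, 56, 61, 70, 81, 88, 97
Q1 (25th %ile) = 16.5000
Q3 (75th %ile) = 67.7500
IQR = 67.7500 - 16.5000 = 51.2500

IQR = 51.2500


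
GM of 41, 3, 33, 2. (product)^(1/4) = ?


Product = 41 × 3 × 33 × 2 = 8118
GM = 8118^(1/4) = 9.4921

GM = 9.4921


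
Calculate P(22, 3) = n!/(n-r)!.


P(22,3) = 22!/19!
= 1124000727777607680000/121645100408832000
= 9240

P(22,3) = 9240


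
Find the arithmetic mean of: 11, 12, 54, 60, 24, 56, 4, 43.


Sum = 11 + 12 + 54 + 60 + 24 + 56 + 4 + 43 = 264
n = 8
Mean = 264/8 = 33.0000

Mean = 33.0000


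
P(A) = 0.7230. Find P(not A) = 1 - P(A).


P(not A) = 1 - 0.7230 = 0.2770

P(not A) = 0.2770


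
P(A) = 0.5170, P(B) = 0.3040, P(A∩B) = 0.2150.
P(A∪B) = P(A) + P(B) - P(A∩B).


P(A∪B) = 0.5170 + 0.3040 - 0.2150
= 0.8210 - 0.2150
= 0.6060

P(A∪B) = 0.6060


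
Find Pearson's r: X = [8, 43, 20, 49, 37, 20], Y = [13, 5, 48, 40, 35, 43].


Mean X = 29.5000, Mean Y = 30.6667
SD X = 14.500000, SD Y = 15.965240
Cov = -5.666667
r = -5.666667/(14.500000*15.965240) = -0.0245

r = -0.0245


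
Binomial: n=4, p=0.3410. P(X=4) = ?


C(4,4) = 1
p^4 = 0.013521
(1-p)^0 = 1.000000
P = 1 * 0.013521 * 1.000000 = 0.0135

P(X=4) = 0.0135


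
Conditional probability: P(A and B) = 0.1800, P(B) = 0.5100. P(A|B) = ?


P(A|B) = 0.1800/0.5100 = 0.3529

P(A|B) = 0.3529


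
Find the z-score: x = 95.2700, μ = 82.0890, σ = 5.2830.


z = (95.2700 - 82.0890)/5.2830
= 13.1810/5.2830
= 2.4950

z = 2.4950


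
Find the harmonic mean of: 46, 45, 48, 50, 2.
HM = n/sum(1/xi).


Sum of reciprocals = 1/46 + 1/45 + 1/48 + 1/50 + 1/2 = 0.584795
HM = 5/0.584795 = 8.5500

HM = 8.5500


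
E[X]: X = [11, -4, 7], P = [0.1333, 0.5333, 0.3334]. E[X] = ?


E[X] = 11*0.1333 - 4*0.5333 + 7*0.3334
= 1.4663 - 2.1332 + 2.3338
= 1.6669

E[X] = 1.6669


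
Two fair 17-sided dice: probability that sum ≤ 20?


Total outcomes = 17×17 = 289
Favorable (sum ≤ 20): 184
P = 184/289 = 0.6367

P = 0.6367


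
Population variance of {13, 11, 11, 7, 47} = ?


Mean = 17.8000
Squared deviations: 23.0400, 46.2400, 46.2400, 116.6400, 852.6400
Sum = 1084.8000
Variance = 1084.8000/5 = 216.9600

Variance = 216.9600


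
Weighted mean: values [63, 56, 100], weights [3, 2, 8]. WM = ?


Numerator = 63*3 + 56*2 + 100*8 = 1101
Denominator = 3 + 2 + 8 = 13
WM = 1101/13 = 84.6923

WM = 84.6923


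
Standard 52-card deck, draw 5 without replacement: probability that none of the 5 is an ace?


P(no aces) = (48/52) × (47/51) × (46/50) × (45/49) × (44/48)
= 0.6588

P = 0.6588


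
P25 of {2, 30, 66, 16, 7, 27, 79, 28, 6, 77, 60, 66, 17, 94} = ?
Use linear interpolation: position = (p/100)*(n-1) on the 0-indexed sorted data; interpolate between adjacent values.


Sorted: 2, 6, 7, 16, 17, 27, 28, 30, 60, 66, 66, 77, 79, 94
n = 14
Index = 25/100 * 13 = 3.2500
Lower = data[3] = 16, Upper = data[4] = 17
P25 = 16 + 0.2500*(1) = 16.2500

P25 = 16.2500


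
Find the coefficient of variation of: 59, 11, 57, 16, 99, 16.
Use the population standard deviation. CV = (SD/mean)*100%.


Mean = 43.0000
SD = 31.8067
CV = (31.8067/43.0000)*100 = 73.9691%

CV = 73.9691%


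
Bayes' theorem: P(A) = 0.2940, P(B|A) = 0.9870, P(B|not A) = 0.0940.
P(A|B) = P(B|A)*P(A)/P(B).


P(B) = P(B|A)*P(A) + P(B|A')*P(A')
= 0.9870*0.2940 + 0.0940*0.7060
= 0.290178 + 0.066364 = 0.356542
P(A|B) = 0.290178/0.356542 = 0.8139

P(A|B) = 0.8139


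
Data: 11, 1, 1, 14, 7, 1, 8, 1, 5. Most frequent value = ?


Frequencies: 1:4, 5:1, 7:1, 8:1, 11:1, 14:1
Max frequency = 4
Mode = 1

Mode = 1


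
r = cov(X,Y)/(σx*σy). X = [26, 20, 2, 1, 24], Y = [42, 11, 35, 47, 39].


Mean X = 14.6000, Mean Y = 34.8000
SD X = 10.873822, SD Y = 12.528368
Cov = -35.080000
r = -35.080000/(10.873822*12.528368) = -0.2575

r = -0.2575


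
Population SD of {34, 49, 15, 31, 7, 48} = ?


Mean = 30.6667
Variance = 242.2222
SD = sqrt(242.2222) = 15.5635

SD = 15.5635


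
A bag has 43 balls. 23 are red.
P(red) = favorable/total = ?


P = 23/43 = 0.5349

P = 0.5349


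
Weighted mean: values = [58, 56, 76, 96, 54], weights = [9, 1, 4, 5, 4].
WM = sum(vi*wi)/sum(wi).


Numerator = 58*9 + 56*1 + 76*4 + 96*5 + 54*4 = 1578
Denominator = 9 + 1 + 4 + 5 + 4 = 23
WM = 1578/23 = 68.6087

WM = 68.6087


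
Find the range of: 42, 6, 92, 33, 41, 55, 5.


Max = 92, Min = 5
Range = 92 - 5 = 87

Range = 87


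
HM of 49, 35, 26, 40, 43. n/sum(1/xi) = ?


Sum of reciprocals = 1/49 + 1/35 + 1/26 + 1/40 + 1/43 = 0.135697
HM = 5/0.135697 = 36.8468

HM = 36.8468


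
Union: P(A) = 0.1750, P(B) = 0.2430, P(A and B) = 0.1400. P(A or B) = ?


P(A∪B) = 0.1750 + 0.2430 - 0.1400
= 0.4180 - 0.1400
= 0.2780

P(A∪B) = 0.2780


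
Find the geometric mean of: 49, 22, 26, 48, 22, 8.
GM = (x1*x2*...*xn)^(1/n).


Product = 49 × 22 × 26 × 48 × 22 × 8 = 236780544
GM = 236780544^(1/6) = 24.8728

GM = 24.8728


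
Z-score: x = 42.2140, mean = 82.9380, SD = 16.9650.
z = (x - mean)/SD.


z = (42.2140 - 82.9380)/16.9650
= -40.7240/16.9650
= -2.4005

z = -2.4005


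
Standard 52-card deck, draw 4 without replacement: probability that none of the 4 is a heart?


P(no hearts) = (39/52) × (38/51) × (37/50) × (36/49)
= 0.3038

P = 0.3038


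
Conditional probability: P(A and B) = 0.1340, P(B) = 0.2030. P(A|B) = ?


P(A|B) = 0.1340/0.2030 = 0.6601

P(A|B) = 0.6601


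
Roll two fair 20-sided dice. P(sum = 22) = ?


Total outcomes = 20×20 = 400
Favorable (sum = 22): 19
P = 19/400 = 0.0475

P = 0.0475


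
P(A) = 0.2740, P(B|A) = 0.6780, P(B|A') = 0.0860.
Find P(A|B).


P(B) = P(B|A)*P(A) + P(B|A')*P(A')
= 0.6780*0.2740 + 0.0860*0.7260
= 0.185772 + 0.062436 = 0.248208
P(A|B) = 0.185772/0.248208 = 0.7485

P(A|B) = 0.7485


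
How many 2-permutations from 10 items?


P(10,2) = 10!/8!
= 3628800/40320
= 90

P(10,2) = 90


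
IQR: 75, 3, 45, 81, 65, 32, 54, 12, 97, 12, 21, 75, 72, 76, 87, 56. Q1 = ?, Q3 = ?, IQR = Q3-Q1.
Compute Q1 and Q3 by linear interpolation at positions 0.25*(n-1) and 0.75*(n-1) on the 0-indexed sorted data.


Sorted: 3, 12, 12, 21, 32, 45, 54, 56, 65, 72, 75, 75, 76, 81, 87, 97
Q1 (25th %ile) = 29.2500
Q3 (75th %ile) = 75.2500
IQR = 75.2500 - 29.2500 = 46.0000

IQR = 46.0000


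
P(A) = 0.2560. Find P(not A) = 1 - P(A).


P(not A) = 1 - 0.2560 = 0.7440

P(not A) = 0.7440


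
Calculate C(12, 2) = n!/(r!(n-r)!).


C(12,2) = 12!/(2! × 10!)
= 479001600/(2 × 3628800)
= 66

C(12,2) = 66


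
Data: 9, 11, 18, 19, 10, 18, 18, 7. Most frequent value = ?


Frequencies: 7:1, 9:1, 10:1, 11:1, 18:3, 19:1
Max frequency = 3
Mode = 18

Mode = 18


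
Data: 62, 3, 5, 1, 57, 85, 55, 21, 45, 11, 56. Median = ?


Sorted: 1, 3, 5, 11, 21, 45, 55, 56, 57, 62, 85
n = 11 (odd)
Middle value = 45

Median = 45


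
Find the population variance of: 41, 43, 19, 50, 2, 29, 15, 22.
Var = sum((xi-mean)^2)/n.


Mean = 27.6250
Squared deviations: 178.8906, 236.3906, 74.3906, 500.6406, 656.6406, 1.8906, 159.3906, 31.6406
Sum = 1839.8750
Variance = 1839.8750/8 = 229.9844

Variance = 229.9844


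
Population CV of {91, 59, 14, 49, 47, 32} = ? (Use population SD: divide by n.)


Mean = 48.6667
SD = 23.7393
CV = (23.7393/48.6667)*100 = 48.7794%

CV = 48.7794%


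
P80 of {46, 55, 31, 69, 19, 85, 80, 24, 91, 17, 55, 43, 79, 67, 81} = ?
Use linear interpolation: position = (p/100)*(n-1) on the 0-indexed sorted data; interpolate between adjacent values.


Sorted: 17, 19, 24, 31, 43, 46, 55, 55, 67, 69, 79, 80, 81, 85, 91
n = 15
Index = 80/100 * 14 = 11.2000
Lower = data[11] = 80, Upper = data[12] = 81
P80 = 80 + 0.2000*(1) = 80.2000

P80 = 80.2000


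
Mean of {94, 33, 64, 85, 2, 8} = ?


Sum = 94 + 33 + 64 + 85 + 2 + 8 = 286
n = 6
Mean = 286/6 = 47.6667

Mean = 47.6667


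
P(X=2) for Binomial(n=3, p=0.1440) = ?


C(3,2) = 3
p^2 = 0.020736
(1-p)^1 = 0.856000
P = 3 * 0.020736 * 0.856000 = 0.0533

P(X=2) = 0.0533


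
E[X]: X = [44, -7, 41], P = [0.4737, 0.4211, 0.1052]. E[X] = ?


E[X] = 44*0.4737 - 7*0.4211 + 41*0.1052
= 20.8428 - 2.9477 + 4.3132
= 22.2083

E[X] = 22.2083


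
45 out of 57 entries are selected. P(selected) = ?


P = 45/57 = 0.7895

P = 0.7895


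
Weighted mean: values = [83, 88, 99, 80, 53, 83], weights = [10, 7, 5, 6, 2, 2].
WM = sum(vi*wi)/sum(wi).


Numerator = 83*10 + 88*7 + 99*5 + 80*6 + 53*2 + 83*2 = 2693
Denominator = 10 + 7 + 5 + 6 + 2 + 2 = 32
WM = 2693/32 = 84.1562

WM = 84.1562


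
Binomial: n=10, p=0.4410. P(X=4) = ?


C(10,4) = 210
p^4 = 0.037823
(1-p)^6 = 0.030512
P = 210 * 0.037823 * 0.030512 = 0.2424

P(X=4) = 0.2424


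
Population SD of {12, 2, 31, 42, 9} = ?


Mean = 19.2000
Variance = 222.1600
SD = sqrt(222.1600) = 14.9050

SD = 14.9050


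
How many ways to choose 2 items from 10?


C(10,2) = 10!/(2! × 8!)
= 3628800/(2 × 40320)
= 45

C(10,2) = 45


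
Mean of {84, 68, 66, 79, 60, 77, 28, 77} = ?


Sum = 84 + 68 + 66 + 79 + 60 + 77 + 28 + 77 = 539
n = 8
Mean = 539/8 = 67.3750

Mean = 67.3750


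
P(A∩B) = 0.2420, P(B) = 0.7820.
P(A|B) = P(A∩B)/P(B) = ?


P(A|B) = 0.2420/0.7820 = 0.3095

P(A|B) = 0.3095


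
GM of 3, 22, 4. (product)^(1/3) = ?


Product = 3 × 22 × 4 = 264
GM = 264^(1/3) = 6.4151

GM = 6.4151


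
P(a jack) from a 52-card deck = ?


4 jacks in 52 cards
P = 4/52 = 0.0769

P = 0.0769


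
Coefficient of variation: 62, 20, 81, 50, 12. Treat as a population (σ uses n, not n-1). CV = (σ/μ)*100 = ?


Mean = 45.0000
SD = 25.7837
CV = (25.7837/45.0000)*100 = 57.2971%

CV = 57.2971%


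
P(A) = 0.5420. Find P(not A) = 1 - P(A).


P(not A) = 1 - 0.5420 = 0.4580

P(not A) = 0.4580


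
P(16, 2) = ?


P(16,2) = 16!/14!
= 20922789888000/87178291200
= 240

P(16,2) = 240


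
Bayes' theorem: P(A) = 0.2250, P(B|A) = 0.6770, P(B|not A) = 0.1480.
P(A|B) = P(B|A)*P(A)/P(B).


P(B) = P(B|A)*P(A) + P(B|A')*P(A')
= 0.6770*0.2250 + 0.1480*0.7750
= 0.152325 + 0.114700 = 0.267025
P(A|B) = 0.152325/0.267025 = 0.5705

P(A|B) = 0.5705


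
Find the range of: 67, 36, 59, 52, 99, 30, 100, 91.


Max = 100, Min = 30
Range = 100 - 30 = 70

Range = 70


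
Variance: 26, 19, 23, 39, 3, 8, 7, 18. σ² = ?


Mean = 17.8750
Squared deviations: 66.0156, 1.2656, 26.2656, 446.2656, 221.2656, 97.5156, 118.2656, 0.0156
Sum = 976.8750
Variance = 976.8750/8 = 122.1094

Variance = 122.1094


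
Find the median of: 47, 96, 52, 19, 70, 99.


Sorted: 19, 47, 52, 70, 96, 99
n = 6 (even)
Middle values: 52 and 70
Median = (52+70)/2 = 61.0000

Median = 61.0000


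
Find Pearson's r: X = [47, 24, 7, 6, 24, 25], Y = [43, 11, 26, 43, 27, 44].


Mean X = 22.1667, Mean Y = 32.3333
SD X = 13.679872, SD Y = 12.160958
Cov = 28.777778
r = 28.777778/(13.679872*12.160958) = 0.1730

r = 0.1730


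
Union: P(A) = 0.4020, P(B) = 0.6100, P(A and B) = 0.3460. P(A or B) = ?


P(A∪B) = 0.4020 + 0.6100 - 0.3460
= 1.0120 - 0.3460
= 0.6660

P(A∪B) = 0.6660


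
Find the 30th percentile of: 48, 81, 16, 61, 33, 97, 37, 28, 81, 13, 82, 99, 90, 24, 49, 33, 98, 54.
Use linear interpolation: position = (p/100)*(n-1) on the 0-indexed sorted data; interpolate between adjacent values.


Sorted: 13, 16, 24, 28, 33, 33, 37, 48, 49, 54, 61, 81, 81, 82, 90, 97, 98, 99
n = 18
Index = 30/100 * 17 = 5.1000
Lower = data[5] = 33, Upper = data[6] = 37
P30 = 33 + 0.1000*(4) = 33.4000

P30 = 33.4000


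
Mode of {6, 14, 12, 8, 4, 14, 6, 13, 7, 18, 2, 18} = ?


Frequencies: 2:1, 4:1, 6:2, 7:1, 8:1, 12:1, 13:1, 14:2, 18:2
Max frequency = 2
Mode = 6, 14, 18

Mode = 6, 14, 18


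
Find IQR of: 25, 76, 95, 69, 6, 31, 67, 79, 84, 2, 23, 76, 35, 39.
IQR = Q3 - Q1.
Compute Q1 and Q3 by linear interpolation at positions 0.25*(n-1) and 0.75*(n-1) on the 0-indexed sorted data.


Sorted: 2, 6, 23, 25, 31, 35, 39, 67, 69, 76, 76, 79, 84, 95
Q1 (25th %ile) = 26.5000
Q3 (75th %ile) = 76.0000
IQR = 76.0000 - 26.5000 = 49.5000

IQR = 49.5000


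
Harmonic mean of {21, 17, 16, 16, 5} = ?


Sum of reciprocals = 1/21 + 1/17 + 1/16 + 1/16 + 1/5 = 0.431443
HM = 5/0.431443 = 11.5890

HM = 11.5890


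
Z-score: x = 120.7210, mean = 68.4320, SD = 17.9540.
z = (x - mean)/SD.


z = (120.7210 - 68.4320)/17.9540
= 52.2890/17.9540
= 2.9124

z = 2.9124


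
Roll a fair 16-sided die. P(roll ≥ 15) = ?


Favorable outcomes (roll ≥ 15): 2
Total outcomes = 16
P = 2/16 = 0.1250

P = 0.1250


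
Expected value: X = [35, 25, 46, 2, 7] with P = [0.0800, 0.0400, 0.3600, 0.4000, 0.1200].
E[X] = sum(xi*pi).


E[X] = 35*0.0800 + 25*0.0400 + 46*0.3600 + 2*0.4000 + 7*0.1200
= 2.8000 + 1.0000 + 16.5600 + 0.8000 + 0.8400
= 22.0000

E[X] = 22.0000


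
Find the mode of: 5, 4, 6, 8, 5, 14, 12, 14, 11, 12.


Frequencies: 4:1, 5:2, 6:1, 8:1, 11:1, 12:2, 14:2
Max frequency = 2
Mode = 5, 12, 14

Mode = 5, 12, 14


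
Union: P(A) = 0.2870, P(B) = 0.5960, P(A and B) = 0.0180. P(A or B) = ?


P(A∪B) = 0.2870 + 0.5960 - 0.0180
= 0.8830 - 0.0180
= 0.8650

P(A∪B) = 0.8650


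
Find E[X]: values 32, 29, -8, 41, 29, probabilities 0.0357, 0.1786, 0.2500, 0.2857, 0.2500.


E[X] = 32*0.0357 + 29*0.1786 - 8*0.2500 + 41*0.2857 + 29*0.2500
= 1.1424 + 5.1794 - 2.0000 + 11.7137 + 7.2500
= 23.2855

E[X] = 23.2855


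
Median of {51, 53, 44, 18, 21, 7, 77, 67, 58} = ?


Sorted: 7, 18, 21, 44, 51, 53, 58, 67, 77
n = 9 (odd)
Middle value = 51

Median = 51


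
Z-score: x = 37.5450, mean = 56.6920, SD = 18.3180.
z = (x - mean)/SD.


z = (37.5450 - 56.6920)/18.3180
= -19.1470/18.3180
= -1.0453

z = -1.0453


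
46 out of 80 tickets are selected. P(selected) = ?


P = 46/80 = 0.5750

P = 0.5750


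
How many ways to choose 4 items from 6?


C(6,4) = 6!/(4! × 2!)
= 720/(24 × 2)
= 15

C(6,4) = 15


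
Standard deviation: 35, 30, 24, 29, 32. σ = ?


Mean = 30.0000
Variance = 13.2000
SD = sqrt(13.2000) = 3.6332

SD = 3.6332


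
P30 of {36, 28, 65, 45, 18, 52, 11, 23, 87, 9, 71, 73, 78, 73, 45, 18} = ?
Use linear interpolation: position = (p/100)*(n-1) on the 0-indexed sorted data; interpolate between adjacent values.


Sorted: 9, 11, 18, 18, 23, 28, 36, 45, 45, 52, 65, 71, 73, 73, 78, 87
n = 16
Index = 30/100 * 15 = 4.5000
Lower = data[4] = 23, Upper = data[5] = 28
P30 = 23 + 0.5000*(5) = 25.5000

P30 = 25.5000


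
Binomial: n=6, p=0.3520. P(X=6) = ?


C(6,6) = 1
p^6 = 0.001902
(1-p)^0 = 1.000000
P = 1 * 0.001902 * 1.000000 = 0.0019

P(X=6) = 0.0019


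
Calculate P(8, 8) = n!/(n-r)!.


P(8,8) = 8!/0!
= 40320/1
= 40320

P(8,8) = 40320


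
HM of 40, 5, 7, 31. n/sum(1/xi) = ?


Sum of reciprocals = 1/40 + 1/5 + 1/7 + 1/31 = 0.400115
HM = 4/0.400115 = 9.9971

HM = 9.9971


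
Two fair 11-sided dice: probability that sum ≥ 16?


Total outcomes = 11×11 = 121
Favorable (sum ≥ 16): 28
P = 28/121 = 0.2314

P = 0.2314


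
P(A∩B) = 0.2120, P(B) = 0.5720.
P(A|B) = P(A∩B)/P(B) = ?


P(A|B) = 0.2120/0.5720 = 0.3706

P(A|B) = 0.3706


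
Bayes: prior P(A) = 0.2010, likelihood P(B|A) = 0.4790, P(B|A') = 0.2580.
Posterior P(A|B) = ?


P(B) = P(B|A)*P(A) + P(B|A')*P(A')
= 0.4790*0.2010 + 0.2580*0.7990
= 0.096279 + 0.206142 = 0.302421
P(A|B) = 0.096279/0.302421 = 0.3184

P(A|B) = 0.3184


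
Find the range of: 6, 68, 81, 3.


Max = 81, Min = 3
Range = 81 - 3 = 78

Range = 78


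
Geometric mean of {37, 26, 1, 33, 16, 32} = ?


Product = 37 × 26 × 1 × 33 × 16 × 32 = 16253952
GM = 16253952^(1/6) = 15.9157

GM = 15.9157


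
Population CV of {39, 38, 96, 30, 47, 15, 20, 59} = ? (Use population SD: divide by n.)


Mean = 43.0000
SD = 23.9896
CV = (23.9896/43.0000)*100 = 55.7897%

CV = 55.7897%


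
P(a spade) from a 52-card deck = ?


13 spades in 52 cards
P = 13/52 = 0.2500

P = 0.2500


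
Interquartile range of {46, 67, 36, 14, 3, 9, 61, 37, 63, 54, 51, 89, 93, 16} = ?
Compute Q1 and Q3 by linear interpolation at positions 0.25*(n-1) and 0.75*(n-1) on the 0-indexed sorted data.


Sorted: 3, 9, 14, 16, 36, 37, 46, 51, 54, 61, 63, 67, 89, 93
Q1 (25th %ile) = 21.0000
Q3 (75th %ile) = 62.5000
IQR = 62.5000 - 21.0000 = 41.5000

IQR = 41.5000


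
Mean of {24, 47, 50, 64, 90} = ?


Sum = 24 + 47 + 50 + 64 + 90 = 275
n = 5
Mean = 275/5 = 55.0000

Mean = 55.0000


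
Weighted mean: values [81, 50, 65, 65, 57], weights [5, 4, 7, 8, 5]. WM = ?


Numerator = 81*5 + 50*4 + 65*7 + 65*8 + 57*5 = 1865
Denominator = 5 + 4 + 7 + 8 + 5 = 29
WM = 1865/29 = 64.3103

WM = 64.3103


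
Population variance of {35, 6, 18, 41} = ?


Mean = 25.0000
Squared deviations: 100.0000, 361.0000, 49.0000, 256.0000
Sum = 766.0000
Variance = 766.0000/4 = 191.5000

Variance = 191.5000


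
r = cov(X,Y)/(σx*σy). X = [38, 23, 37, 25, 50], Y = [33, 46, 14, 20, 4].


Mean X = 34.6000, Mean Y = 23.4000
SD X = 9.810199, SD Y = 14.691494
Cov = -103.640000
r = -103.640000/(9.810199*14.691494) = -0.7191

r = -0.7191


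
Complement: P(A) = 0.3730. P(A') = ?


P(not A) = 1 - 0.3730 = 0.6270

P(not A) = 0.6270


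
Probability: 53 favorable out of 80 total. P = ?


P = 53/80 = 0.6625

P = 0.6625


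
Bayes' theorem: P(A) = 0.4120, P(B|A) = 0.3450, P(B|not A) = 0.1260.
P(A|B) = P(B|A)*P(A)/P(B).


P(B) = P(B|A)*P(A) + P(B|A')*P(A')
= 0.3450*0.4120 + 0.1260*0.5880
= 0.142140 + 0.074088 = 0.216228
P(A|B) = 0.142140/0.216228 = 0.6574

P(A|B) = 0.6574


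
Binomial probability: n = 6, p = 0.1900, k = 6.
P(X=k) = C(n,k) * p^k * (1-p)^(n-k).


C(6,6) = 1
p^6 = 4.704588e-05
(1-p)^0 = 1.000000
P = 1 * 4.704588e-05 * 1.000000 = 4.7046e-05

P(X=6) = 4.7046e-05


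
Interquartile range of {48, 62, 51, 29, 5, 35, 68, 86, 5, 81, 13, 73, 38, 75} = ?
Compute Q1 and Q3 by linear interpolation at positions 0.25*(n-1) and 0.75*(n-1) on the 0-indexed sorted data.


Sorted: 5, 5, 13, 29, 35, 38, 48, 51, 62, 68, 73, 75, 81, 86
Q1 (25th %ile) = 30.5000
Q3 (75th %ile) = 71.7500
IQR = 71.7500 - 30.5000 = 41.2500

IQR = 41.2500


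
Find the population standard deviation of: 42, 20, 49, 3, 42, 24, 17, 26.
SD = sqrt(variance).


Mean = 27.8750
Variance = 207.8594
SD = sqrt(207.8594) = 14.4173

SD = 14.4173


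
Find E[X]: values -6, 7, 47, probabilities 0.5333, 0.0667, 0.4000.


E[X] = -6*0.5333 + 7*0.0667 + 47*0.4000
= -3.1998 + 0.4669 + 18.8000
= 16.0671

E[X] = 16.0671


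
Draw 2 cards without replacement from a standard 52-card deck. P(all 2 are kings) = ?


P(all kings) = (4/52) × (3/51)
= 0.0045

P = 0.0045


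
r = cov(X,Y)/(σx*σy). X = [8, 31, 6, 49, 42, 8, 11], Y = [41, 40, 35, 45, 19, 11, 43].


Mean X = 22.1429, Mean Y = 33.4286
SD X = 16.813503, SD Y = 12.187314
Cov = 22.938776
r = 22.938776/(16.813503*12.187314) = 0.1119

r = 0.1119


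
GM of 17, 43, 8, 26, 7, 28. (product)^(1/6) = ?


Product = 17 × 43 × 8 × 26 × 7 × 28 = 29801408
GM = 29801408^(1/6) = 17.6078

GM = 17.6078
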